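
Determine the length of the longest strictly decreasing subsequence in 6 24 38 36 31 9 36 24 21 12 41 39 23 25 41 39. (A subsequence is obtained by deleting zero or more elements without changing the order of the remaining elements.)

6

Scanning left to right, the best length ending at each element is: 6→1, 24→1, 38→1, 36→2, 31→3, 9→4, 36→2, 24→4, 21→5, 12→6, 41→1, 39→2, 23→5, 25→4, 41→1, 39→2.
So the longest decreasing subsequence has length 6, e.g. 38, 36, 31, 24, 21, 12.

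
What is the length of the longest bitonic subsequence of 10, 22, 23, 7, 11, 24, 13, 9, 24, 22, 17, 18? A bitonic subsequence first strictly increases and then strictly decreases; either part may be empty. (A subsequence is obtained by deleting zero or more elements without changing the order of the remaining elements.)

6

One longest bitonic subsequence is 10, 22, 23, 24, 22, 18 (positions 1,2,3,6,10,12): it rises to 24 then falls. Length 6 is optimal.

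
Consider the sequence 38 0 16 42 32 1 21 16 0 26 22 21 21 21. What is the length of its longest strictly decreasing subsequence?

5

Scanning left to right, the best length ending at each element is: 38→1, 0→2, 16→2, 42→1, 32→2, 1→3, 21→3, 16→4, 0→5, 26→3, 22→4, 21→5, 21→5, 21→5.
So the longest decreasing subsequence has length 5, e.g. 38, 32, 21, 16, 0.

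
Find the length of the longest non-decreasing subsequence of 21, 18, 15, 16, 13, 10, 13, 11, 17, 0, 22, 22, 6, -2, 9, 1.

One longest non-decreasing subsequence is 15, 16, 17, 22, 22 (positions 3,4,9,11,12), of length 5; no longer one exists.

5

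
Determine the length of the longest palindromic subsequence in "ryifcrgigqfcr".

7

Using dp[i][j] = 2 + dp[i+1][j−1] if the ends match, else max(dp[i+1][j], dp[i][j−1]):
dp[1][13] = 7. A witness is rcgigcr at positions 1,5,7,8,9,12,13.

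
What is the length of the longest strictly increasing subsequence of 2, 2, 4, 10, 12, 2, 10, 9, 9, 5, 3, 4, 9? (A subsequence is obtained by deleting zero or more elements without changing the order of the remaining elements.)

One longest increasing subsequence is 2, 4, 10, 12 (positions 1,3,4,5), of length 4; no longer one exists.

4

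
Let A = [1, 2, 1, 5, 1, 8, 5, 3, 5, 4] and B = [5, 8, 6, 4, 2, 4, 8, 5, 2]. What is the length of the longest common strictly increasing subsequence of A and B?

A longest common strictly increasing subsequence is 5, 8 (length 2); it appears in order in both A and B, and no longer such subsequence exists.

2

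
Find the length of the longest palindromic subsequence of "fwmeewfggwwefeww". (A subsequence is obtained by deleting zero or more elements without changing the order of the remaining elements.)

10

Using dp[i][j] = 2 + dp[i+1][j−1] if the ends match, else max(dp[i+1][j], dp[i][j−1]):
dp[1][16] = 10. A witness is weewggweew at positions 2,4,5,6,8,9,11,12,14,16.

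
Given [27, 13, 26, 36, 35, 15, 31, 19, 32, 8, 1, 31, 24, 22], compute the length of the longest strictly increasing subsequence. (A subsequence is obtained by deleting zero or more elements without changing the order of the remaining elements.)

Let dp[i] be the longest increasing subsequence ending at position i. Then dp = [1, 1, 2, 3, 3, 2, 3, 3, 4, 1, 1, 4, 4, 4].
The maximum is 4; one witness is 13, 26, 31, 32 at positions 2,3,7,9.

4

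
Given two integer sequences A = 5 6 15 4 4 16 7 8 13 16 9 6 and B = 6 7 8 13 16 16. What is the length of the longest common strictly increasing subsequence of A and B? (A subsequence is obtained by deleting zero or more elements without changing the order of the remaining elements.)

5

A longest common strictly increasing subsequence is 6, 7, 8, 13, 16 (length 5); it appears in order in both A and B, and no longer such subsequence exists.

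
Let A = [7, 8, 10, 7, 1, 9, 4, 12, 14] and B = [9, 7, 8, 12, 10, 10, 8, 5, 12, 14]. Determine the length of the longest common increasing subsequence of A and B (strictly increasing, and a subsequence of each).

5

A longest common strictly increasing subsequence is 7, 8, 10, 12, 14 (length 5); it appears in order in both A and B, and no longer such subsequence exists.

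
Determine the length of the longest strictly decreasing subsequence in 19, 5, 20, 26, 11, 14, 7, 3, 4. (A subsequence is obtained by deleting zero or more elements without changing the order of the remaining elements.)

Let dp[i] be the longest decreasing subsequence ending at position i. Then dp = [1, 2, 1, 1, 2, 2, 3, 4, 4].
The maximum is 4; one witness is 19, 11, 7, 3 at positions 1,5,7,8.

4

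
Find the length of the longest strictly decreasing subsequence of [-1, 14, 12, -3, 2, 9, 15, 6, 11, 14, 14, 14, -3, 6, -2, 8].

5

Let dp[i] be the longest decreasing subsequence ending at position i. Then dp = [1, 1, 2, 3, 3, 3, 1, 4, 3, 2, 2, 2, 5, 4, 5, 4].
The maximum is 5; one witness is 14, 12, 9, 6, -3 at positions 2,3,6,8,13.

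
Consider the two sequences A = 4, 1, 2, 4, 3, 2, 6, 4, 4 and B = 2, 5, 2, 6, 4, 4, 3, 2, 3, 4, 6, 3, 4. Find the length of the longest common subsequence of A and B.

Backtracking the LCS table gives one alignment: 4 (A1,B5) → 4 (A4,B6) → 3 (A5,B7) → 2 (A6,B8) → 6 (A7,B11) → 4 (A9,B13).
So the longest common subsequence has length 6.

6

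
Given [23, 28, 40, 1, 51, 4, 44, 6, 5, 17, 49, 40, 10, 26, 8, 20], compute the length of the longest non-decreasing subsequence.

Scanning left to right, the best length ending at each element is: 23→1, 28→2, 40→3, 1→1, 51→4, 4→2, 44→4, 6→3, 5→3, 17→4, 49→5, 40→5, 10→4, 26→5, 8→4, 20→5.
So the longest non-decreasing subsequence has length 5, e.g. 23, 28, 40, 44, 49.

5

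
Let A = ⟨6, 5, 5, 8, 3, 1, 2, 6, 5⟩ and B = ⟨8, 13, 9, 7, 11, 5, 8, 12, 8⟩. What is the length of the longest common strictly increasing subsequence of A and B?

2

For each value that appears in both, track the longest common increasing run ending there.
The best achievable length is 2; one witness is 5, 8 (A-positions 2,4, B-positions 6,7).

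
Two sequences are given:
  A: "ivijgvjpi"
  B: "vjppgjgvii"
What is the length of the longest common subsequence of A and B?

Backtracking the LCS table gives one alignment: v (A2,B1) → j (A4,B6) → g (A5,B7) → v (A6,B8) → i (A9,B10).
So the longest common subsequence has length 5.

5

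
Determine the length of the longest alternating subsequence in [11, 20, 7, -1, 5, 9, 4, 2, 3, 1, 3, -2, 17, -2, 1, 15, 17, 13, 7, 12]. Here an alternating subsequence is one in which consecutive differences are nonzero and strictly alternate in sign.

Track the best alternating length ending on an up-step vs a down-step at each position: up/down = 1/1, 2/1, 1/3, 1/3, 4/3, 4/3, 4/5, 4/5, 6/5, 4/7, 8/5, 1/9, 10/3, 1/11, 12/11, 12/11, 12/3, 12/13, 12/13, 14/13.
The maximum over both is 14; one such subsequence is 11, 20, -1, 5, 2, 3, 1, 3, -2, 17, -2, 15, 7, 12.

14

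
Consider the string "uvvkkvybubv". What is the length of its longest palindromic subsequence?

6

Using dp[i][j] = 2 + dp[i+1][j−1] if the ends match, else max(dp[i+1][j], dp[i][j−1]):
dp[1][11] = 6. A witness is vvkkvv at positions 2,3,4,5,6,11.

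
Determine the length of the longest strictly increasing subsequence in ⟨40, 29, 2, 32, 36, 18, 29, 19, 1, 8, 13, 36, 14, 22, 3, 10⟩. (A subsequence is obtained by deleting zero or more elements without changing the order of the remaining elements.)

5

Scanning left to right, the best length ending at each element is: 40→1, 29→1, 2→1, 32→2, 36→3, 18→2, 29→3, 19→3, 1→1, 8→2, 13→3, 36→4, 14→4, 22→5, 3→2, 10→3.
So the longest increasing subsequence has length 5, e.g. 2, 8, 13, 14, 22.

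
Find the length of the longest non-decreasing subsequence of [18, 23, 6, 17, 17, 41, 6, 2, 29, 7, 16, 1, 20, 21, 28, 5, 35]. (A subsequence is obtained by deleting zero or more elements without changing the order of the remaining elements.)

8

Let dp[i] be the longest non-decreasing subsequence ending at position i. Then dp = [1, 2, 1, 2, 3, 4, 2, 1, 4, 3, 4, 1, 5, 6, 7, 2, 8].
The maximum is 8; one witness is 6, 6, 7, 16, 20, 21, 28, 35 at positions 3,7,10,11,13,14,15,17.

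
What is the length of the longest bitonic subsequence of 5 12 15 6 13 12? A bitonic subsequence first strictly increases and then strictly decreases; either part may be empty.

5

Let inc[i] be the LIS ending at i and dec[i] the longest strictly decreasing subsequence starting at i. inc = [1, 2, 3, 2, 3, 3], dec = [1, 2, 3, 1, 2, 1].
max_i inc[i]+dec[i]−1 = 5, with one witness 5, 12, 15, 13, 12.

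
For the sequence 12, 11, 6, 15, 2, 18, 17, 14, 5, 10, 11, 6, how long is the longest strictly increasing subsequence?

Scanning left to right, the best length ending at each element is: 12→1, 11→1, 6→1, 15→2, 2→1, 18→3, 17→3, 14→2, 5→2, 10→3, 11→4, 6→3.
So the longest increasing subsequence has length 4, e.g. 2, 5, 10, 11.

4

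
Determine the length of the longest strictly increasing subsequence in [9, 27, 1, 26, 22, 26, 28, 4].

Scanning left to right, the best length ending at each element is: 9→1, 27→2, 1→1, 26→2, 22→2, 26→3, 28→4, 4→2.
So the longest increasing subsequence has length 4, e.g. 9, 22, 26, 28.

4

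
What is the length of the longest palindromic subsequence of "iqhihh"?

One longest palindromic subsequence is hhh (positions 3,5,6); it reads the same forward and backward, and the interval DP gives dp[1][6] = 3.

3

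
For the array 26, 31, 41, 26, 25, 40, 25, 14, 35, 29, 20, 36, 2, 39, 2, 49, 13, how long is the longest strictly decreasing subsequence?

One longest decreasing subsequence is 41, 40, 35, 29, 20, 2 (positions 3,6,9,10,11,13), of length 6; no longer one exists.

6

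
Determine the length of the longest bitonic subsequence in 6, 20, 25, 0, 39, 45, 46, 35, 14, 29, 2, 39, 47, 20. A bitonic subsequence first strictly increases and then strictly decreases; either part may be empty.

One longest bitonic subsequence is 6, 20, 25, 39, 45, 46, 35, 29, 20 (positions 1,2,3,5,6,7,8,10,14): it rises to 46 then falls. Length 9 is optimal.

9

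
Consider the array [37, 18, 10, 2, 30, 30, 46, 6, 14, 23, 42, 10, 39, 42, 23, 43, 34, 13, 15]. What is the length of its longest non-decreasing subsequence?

Scanning left to right, the best length ending at each element is: 37→1, 18→1, 10→1, 2→1, 30→2, 30→3, 46→4, 6→2, 14→3, 23→4, 42→5, 10→3, 39→5, 42→6, 23→5, 43→7, 34→6, 13→4, 15→5.
So the longest non-decreasing subsequence has length 7, e.g. 2, 6, 14, 23, 42, 42, 43.

7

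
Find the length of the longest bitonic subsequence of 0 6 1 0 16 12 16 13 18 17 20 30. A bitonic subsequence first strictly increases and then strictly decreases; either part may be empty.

7

One longest bitonic subsequence is 0, 6, 12, 16, 18, 20, 30 (positions 1,2,6,7,9,11,12): it rises to 30 then falls. Length 7 is optimal.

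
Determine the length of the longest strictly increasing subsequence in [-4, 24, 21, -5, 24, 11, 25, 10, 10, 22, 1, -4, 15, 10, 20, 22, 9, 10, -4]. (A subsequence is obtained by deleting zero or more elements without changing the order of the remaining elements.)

5

Let dp[i] be the longest increasing subsequence ending at position i. Then dp = [1, 2, 2, 1, 3, 2, 4, 2, 2, 3, 2, 2, 3, 3, 4, 5, 3, 4, 2].
The maximum is 5; one witness is -4, 11, 15, 20, 22 at positions 1,6,13,15,16.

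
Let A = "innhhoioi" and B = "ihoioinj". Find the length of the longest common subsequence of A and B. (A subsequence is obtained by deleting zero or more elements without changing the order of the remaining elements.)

6

Backtracking the LCS table gives one alignment: i (A1,B1) → h (A5,B2) → o (A6,B3) → i (A7,B4) → o (A8,B5) → i (A9,B6).
So the longest common subsequence has length 6.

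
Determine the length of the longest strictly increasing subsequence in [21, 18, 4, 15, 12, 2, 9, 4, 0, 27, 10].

Let dp[i] be the longest increasing subsequence ending at position i. Then dp = [1, 1, 1, 2, 2, 1, 2, 2, 1, 3, 3].
The maximum is 3; one witness is 4, 15, 27 at positions 3,4,10.

3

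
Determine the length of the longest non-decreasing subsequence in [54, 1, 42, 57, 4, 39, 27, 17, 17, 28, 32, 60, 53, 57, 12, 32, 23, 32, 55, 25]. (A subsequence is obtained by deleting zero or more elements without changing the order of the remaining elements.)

9

One longest non-decreasing subsequence is 1, 4, 17, 17, 28, 32, 32, 32, 55 (positions 2,5,8,9,10,11,16,18,19), of length 9; no longer one exists.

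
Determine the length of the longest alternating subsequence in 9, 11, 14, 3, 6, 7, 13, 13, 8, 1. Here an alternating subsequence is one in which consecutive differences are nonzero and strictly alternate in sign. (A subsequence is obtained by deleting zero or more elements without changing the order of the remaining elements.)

5

Track the best alternating length ending on an up-step vs a down-step at each position: up/down = 1/1, 2/1, 2/1, 1/3, 4/3, 4/3, 4/3, 4/3, 4/5, 1/5.
The maximum over both is 5; one such subsequence is 9, 11, 3, 13, 8.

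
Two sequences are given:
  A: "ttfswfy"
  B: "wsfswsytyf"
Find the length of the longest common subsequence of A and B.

4

A longest common subsequence is fswf (length 4); the LCS DP confirms no longer common subsequence exists.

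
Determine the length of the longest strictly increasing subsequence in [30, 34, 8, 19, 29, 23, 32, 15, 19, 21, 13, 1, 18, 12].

4

Let dp[i] be the longest increasing subsequence ending at position i. Then dp = [1, 2, 1, 2, 3, 3, 4, 2, 3, 4, 2, 1, 3, 2].
The maximum is 4; one witness is 8, 19, 29, 32 at positions 3,4,5,7.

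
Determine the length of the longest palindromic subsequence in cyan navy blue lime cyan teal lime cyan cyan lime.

5

One longest palindromic subsequence is lime cyan cyan cyan lime (positions 4,5,8,9,10); it reads the same forward and backward, and the interval DP gives dp[1][10] = 5.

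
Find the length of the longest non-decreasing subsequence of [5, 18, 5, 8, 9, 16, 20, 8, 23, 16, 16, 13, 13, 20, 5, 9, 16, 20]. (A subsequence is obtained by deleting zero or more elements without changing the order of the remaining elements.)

9

Scanning left to right, the best length ending at each element is: 5→1, 18→2, 5→2, 8→3, 9→4, 16→5, 20→6, 8→4, 23→7, 16→6, 16→7, 13→5, 13→6, 20→8, 5→3, 9→5, 16→8, 20→9.
So the longest non-decreasing subsequence has length 9, e.g. 5, 5, 8, 9, 16, 16, 16, 20, 20.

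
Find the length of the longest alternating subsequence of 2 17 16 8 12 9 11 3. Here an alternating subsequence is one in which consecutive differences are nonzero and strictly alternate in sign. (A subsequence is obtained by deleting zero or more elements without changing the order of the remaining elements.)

7

A longest alternating subsequence is 2, 17, 8, 12, 9, 11, 3 (positions 1,2,4,5,6,7,8); its 6 consecutive differences strictly alternate in sign, and length 7 is optimal.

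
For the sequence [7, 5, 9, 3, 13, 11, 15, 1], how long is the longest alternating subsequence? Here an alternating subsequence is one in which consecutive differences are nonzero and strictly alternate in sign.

A longest alternating subsequence is 7, 5, 9, 3, 13, 11, 15, 1 (positions 1,2,3,4,5,6,7,8); its 7 consecutive differences strictly alternate in sign, and length 8 is optimal.

8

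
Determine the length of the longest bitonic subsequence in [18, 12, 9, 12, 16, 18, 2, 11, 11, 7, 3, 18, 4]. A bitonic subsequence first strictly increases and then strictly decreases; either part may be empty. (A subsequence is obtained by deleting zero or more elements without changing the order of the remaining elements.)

7

Let inc[i] be the LIS ending at i and dec[i] the longest strictly decreasing subsequence starting at i. inc = [1, 1, 1, 2, 3, 4, 1, 2, 2, 2, 2, 4, 3], dec = [5, 4, 3, 4, 4, 4, 1, 3, 3, 2, 1, 2, 1].
max_i inc[i]+dec[i]−1 = 7, with one witness 9, 12, 16, 18, 11, 7, 4.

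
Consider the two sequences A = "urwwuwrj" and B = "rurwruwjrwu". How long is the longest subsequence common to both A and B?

6

A longest common subsequence is urwuwr (length 6); the LCS DP confirms no longer common subsequence exists.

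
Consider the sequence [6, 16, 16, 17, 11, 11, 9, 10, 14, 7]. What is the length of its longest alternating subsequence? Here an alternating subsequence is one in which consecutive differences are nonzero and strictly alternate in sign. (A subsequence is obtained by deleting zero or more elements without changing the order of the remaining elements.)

A longest alternating subsequence is 6, 16, 9, 10, 7 (positions 1,2,7,8,10); its 4 consecutive differences strictly alternate in sign, and length 5 is optimal.

5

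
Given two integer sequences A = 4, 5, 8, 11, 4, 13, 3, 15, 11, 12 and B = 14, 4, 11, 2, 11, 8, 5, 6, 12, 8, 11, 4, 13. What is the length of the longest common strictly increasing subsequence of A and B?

A longest common strictly increasing subsequence is 4, 5, 8, 11, 13 (length 5); it appears in order in both A and B, and no longer such subsequence exists.

5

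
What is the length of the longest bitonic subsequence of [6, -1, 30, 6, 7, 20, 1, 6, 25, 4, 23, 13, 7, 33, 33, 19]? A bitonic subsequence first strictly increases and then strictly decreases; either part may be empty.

One longest bitonic subsequence is -1, 6, 7, 20, 25, 23, 13, 7 (positions 2,4,5,6,9,11,12,13): it rises to 25 then falls. Length 8 is optimal.

8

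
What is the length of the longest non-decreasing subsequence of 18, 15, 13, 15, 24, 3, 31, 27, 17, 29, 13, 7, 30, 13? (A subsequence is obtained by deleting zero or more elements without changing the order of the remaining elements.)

6

Scanning left to right, the best length ending at each element is: 18→1, 15→1, 13→1, 15→2, 24→3, 3→1, 31→4, 27→4, 17→3, 29→5, 13→2, 7→2, 30→6, 13→3.
So the longest non-decreasing subsequence has length 6, e.g. 15, 15, 24, 27, 29, 30.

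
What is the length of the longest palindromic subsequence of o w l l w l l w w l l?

8

One longest palindromic subsequence is llwllwll (positions 3,4,5,6,7,9,10,11); it reads the same forward and backward, and the interval DP gives dp[1][11] = 8.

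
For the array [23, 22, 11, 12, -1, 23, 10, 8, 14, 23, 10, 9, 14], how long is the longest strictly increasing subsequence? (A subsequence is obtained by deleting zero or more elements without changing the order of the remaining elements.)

Let dp[i] be the longest increasing subsequence ending at position i. Then dp = [1, 1, 1, 2, 1, 3, 2, 2, 3, 4, 3, 3, 4].
The maximum is 4; one witness is 11, 12, 14, 23 at positions 3,4,9,10.

4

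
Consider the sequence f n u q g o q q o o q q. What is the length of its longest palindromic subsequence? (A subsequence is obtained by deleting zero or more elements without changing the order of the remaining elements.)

6

Using dp[i][j] = 2 + dp[i+1][j−1] if the ends match, else max(dp[i+1][j], dp[i][j−1]):
dp[1][12] = 6. A witness is qqooqq at positions 4,7,9,10,11,12.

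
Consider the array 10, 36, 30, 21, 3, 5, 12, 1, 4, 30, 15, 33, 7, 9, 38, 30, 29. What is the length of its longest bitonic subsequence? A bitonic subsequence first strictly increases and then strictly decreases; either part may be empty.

One longest bitonic subsequence is 3, 5, 12, 30, 33, 38, 30, 29 (positions 5,6,7,10,12,15,16,17): it rises to 38 then falls. Length 8 is optimal.

8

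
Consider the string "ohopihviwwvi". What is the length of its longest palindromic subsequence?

6

One longest palindromic subsequence is ivwwvi (positions 5,7,9,10,11,12); it reads the same forward and backward, and the interval DP gives dp[1][12] = 6.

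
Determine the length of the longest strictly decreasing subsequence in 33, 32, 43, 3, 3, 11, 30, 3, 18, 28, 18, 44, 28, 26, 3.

6

Let dp[i] be the longest decreasing subsequence ending at position i. Then dp = [1, 2, 1, 3, 3, 3, 3, 4, 4, 4, 5, 1, 4, 5, 6].
The maximum is 6; one witness is 33, 32, 30, 28, 18, 3 at positions 1,2,7,10,11,15.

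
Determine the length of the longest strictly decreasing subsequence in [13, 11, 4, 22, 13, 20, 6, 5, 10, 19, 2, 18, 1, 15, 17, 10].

6

Scanning left to right, the best length ending at each element is: 13→1, 11→2, 4→3, 22→1, 13→2, 20→2, 6→3, 5→4, 10→3, 19→3, 2→5, 18→4, 1→6, 15→5, 17→5, 10→6.
So the longest decreasing subsequence has length 6, e.g. 13, 11, 6, 5, 2, 1.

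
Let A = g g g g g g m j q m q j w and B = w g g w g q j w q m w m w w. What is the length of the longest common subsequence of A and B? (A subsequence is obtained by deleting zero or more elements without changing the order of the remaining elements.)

A longest common subsequence is gggjqmw (length 7); the LCS DP confirms no longer common subsequence exists.

7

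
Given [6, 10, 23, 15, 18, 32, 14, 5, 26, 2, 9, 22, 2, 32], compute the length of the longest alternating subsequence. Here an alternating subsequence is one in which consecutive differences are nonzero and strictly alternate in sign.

10

Track the best alternating length ending on an up-step vs a down-step at each position: up/down = 1/1, 2/1, 2/1, 2/3, 4/3, 4/1, 2/5, 1/5, 6/5, 1/7, 8/7, 8/7, 1/9, 10/1.
The maximum over both is 10; one such subsequence is 6, 23, 15, 18, 14, 26, 2, 9, 2, 32.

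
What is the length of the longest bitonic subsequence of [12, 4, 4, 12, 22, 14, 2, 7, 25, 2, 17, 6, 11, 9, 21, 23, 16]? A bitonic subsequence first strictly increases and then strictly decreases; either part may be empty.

7

One longest bitonic subsequence is 4, 12, 22, 25, 17, 11, 9 (positions 2,4,5,9,11,13,14): it rises to 25 then falls. Length 7 is optimal.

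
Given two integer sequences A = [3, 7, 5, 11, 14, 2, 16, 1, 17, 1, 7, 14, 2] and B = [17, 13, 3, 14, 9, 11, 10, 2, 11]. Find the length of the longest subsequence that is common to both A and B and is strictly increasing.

For each value that appears in both, track the longest common increasing run ending there.
The best achievable length is 2; one witness is 3, 14 (A-positions 1,5, B-positions 3,4).

2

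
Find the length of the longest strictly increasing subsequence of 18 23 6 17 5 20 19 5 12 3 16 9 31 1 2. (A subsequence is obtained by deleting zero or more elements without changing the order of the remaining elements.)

4

Scanning left to right, the best length ending at each element is: 18→1, 23→2, 6→1, 17→2, 5→1, 20→3, 19→3, 5→1, 12→2, 3→1, 16→3, 9→2, 31→4, 1→1, 2→2.
So the longest increasing subsequence has length 4, e.g. 6, 17, 20, 31.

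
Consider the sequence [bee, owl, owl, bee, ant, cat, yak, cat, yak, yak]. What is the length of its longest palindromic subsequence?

Using dp[i][j] = 2 + dp[i+1][j−1] if the ends match, else max(dp[i+1][j], dp[i][j−1]):
dp[1][10] = 4. A witness is bee owl owl bee at positions 1,2,3,4.

4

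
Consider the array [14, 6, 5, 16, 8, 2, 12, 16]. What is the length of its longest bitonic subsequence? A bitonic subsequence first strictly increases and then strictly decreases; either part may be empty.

4

One longest bitonic subsequence is 14, 6, 5, 2 (positions 1,2,3,6): it rises to 14 then falls. Length 4 is optimal.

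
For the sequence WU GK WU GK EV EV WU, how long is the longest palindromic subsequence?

5

One longest palindromic subsequence is WU GK WU GK WU (positions 1,2,3,4,7); it reads the same forward and backward, and the interval DP gives dp[1][7] = 5.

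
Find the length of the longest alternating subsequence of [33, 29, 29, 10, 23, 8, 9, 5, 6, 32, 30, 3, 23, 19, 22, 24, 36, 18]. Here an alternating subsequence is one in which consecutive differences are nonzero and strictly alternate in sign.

Track the best alternating length ending on an up-step vs a down-step at each position: up/down = 1/1, 1/2, 1/2, 1/2, 3/2, 1/4, 5/4, 1/6, 7/6, 7/2, 7/8, 1/8, 9/8, 9/10, 11/10, 11/8, 11/1, 9/12.
The maximum over both is 12; one such subsequence is 33, 10, 23, 8, 9, 5, 6, 3, 23, 19, 22, 18.

12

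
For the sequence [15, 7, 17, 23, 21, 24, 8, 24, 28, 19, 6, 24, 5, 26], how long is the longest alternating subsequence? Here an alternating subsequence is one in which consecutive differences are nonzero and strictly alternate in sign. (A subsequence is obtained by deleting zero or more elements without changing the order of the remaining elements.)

11

A longest alternating subsequence is 15, 7, 23, 21, 24, 8, 24, 19, 24, 5, 26 (positions 1,2,4,5,6,7,8,10,12,13,14); its 10 consecutive differences strictly alternate in sign, and length 11 is optimal.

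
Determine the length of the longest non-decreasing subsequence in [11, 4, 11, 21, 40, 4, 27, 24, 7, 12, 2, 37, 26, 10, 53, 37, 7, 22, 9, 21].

Scanning left to right, the best length ending at each element is: 11→1, 4→1, 11→2, 21→3, 40→4, 4→2, 27→4, 24→4, 7→3, 12→4, 2→1, 37→5, 26→5, 10→4, 53→6, 37→6, 7→4, 22→5, 9→5, 21→6.
So the longest non-decreasing subsequence has length 6, e.g. 11, 11, 21, 27, 37, 53.

6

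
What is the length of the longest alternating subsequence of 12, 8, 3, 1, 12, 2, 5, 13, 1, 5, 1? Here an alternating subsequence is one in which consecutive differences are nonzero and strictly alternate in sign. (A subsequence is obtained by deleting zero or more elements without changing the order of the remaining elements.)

8

Track the best alternating length ending on an up-step vs a down-step at each position: up/down = 1/1, 1/2, 1/2, 1/2, 3/1, 3/4, 5/4, 5/1, 1/6, 7/6, 1/8.
The maximum over both is 8; one such subsequence is 12, 8, 12, 2, 5, 1, 5, 1.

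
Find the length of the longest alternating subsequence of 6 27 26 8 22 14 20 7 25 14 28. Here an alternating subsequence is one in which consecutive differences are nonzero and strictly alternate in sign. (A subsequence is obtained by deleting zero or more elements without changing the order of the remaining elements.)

A longest alternating subsequence is 6, 27, 8, 22, 14, 20, 7, 25, 14, 28 (positions 1,2,4,5,6,7,8,9,10,11); its 9 consecutive differences strictly alternate in sign, and length 10 is optimal.

10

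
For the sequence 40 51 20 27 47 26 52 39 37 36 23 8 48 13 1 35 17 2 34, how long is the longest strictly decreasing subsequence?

Let dp[i] be the longest decreasing subsequence ending at position i. Then dp = [1, 1, 2, 2, 2, 3, 1, 3, 4, 5, 6, 7, 2, 7, 8, 6, 7, 8, 7].
The maximum is 8; one witness is 51, 47, 39, 37, 36, 23, 8, 1 at positions 2,5,8,9,10,11,12,15.

8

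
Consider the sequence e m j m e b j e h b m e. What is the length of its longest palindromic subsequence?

7

One longest palindromic subsequence is embhbme (positions 1,2,6,9,10,11,12); it reads the same forward and backward, and the interval DP gives dp[1][12] = 7.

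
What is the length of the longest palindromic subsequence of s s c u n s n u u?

One longest palindromic subsequence is unsnu (positions 4,5,6,7,9); it reads the same forward and backward, and the interval DP gives dp[1][9] = 5.

5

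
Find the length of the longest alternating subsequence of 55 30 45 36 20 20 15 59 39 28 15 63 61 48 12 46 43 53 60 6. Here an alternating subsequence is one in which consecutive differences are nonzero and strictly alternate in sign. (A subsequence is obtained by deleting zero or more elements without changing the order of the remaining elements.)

12

Track the best alternating length ending on an up-step vs a down-step at each position: up/down = 1/1, 1/2, 3/2, 3/4, 1/4, 1/4, 1/4, 5/1, 5/6, 5/6, 1/6, 7/1, 7/8, 7/8, 1/8, 9/8, 9/10, 11/8, 11/8, 1/12.
The maximum over both is 12; one such subsequence is 55, 30, 45, 36, 59, 39, 63, 12, 46, 43, 53, 6.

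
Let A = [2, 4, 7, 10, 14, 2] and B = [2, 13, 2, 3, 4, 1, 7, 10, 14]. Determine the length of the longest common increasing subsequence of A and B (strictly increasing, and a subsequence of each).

5

For each value that appears in both, track the longest common increasing run ending there.
The best achievable length is 5; one witness is 2, 4, 7, 10, 14 (A-positions 1,2,3,4,5, B-positions 1,5,7,8,9).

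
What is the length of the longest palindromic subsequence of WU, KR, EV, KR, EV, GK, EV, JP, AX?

3

One longest palindromic subsequence is EV GK EV (positions 5,6,7); it reads the same forward and backward, and the interval DP gives dp[1][9] = 3.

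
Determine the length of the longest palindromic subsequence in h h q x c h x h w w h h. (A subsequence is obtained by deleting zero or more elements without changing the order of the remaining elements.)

7

One longest palindromic subsequence is hhhxhhh (positions 1,2,6,7,8,11,12); it reads the same forward and backward, and the interval DP gives dp[1][12] = 7.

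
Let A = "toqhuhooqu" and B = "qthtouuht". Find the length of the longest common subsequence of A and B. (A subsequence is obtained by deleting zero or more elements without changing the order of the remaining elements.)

A longest common subsequence is touh (length 4); the LCS DP confirms no longer common subsequence exists.

4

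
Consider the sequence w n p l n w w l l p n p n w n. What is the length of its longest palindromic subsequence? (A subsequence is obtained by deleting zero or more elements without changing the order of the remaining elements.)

10

One longest palindromic subsequence is wnpnllnpnw (positions 1,2,3,5,8,9,11,12,13,14); it reads the same forward and backward, and the interval DP gives dp[1][15] = 10.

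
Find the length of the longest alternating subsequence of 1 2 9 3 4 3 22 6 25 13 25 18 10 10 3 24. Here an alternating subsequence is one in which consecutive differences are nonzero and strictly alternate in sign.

12

A longest alternating subsequence is 1, 9, 3, 4, 3, 22, 6, 25, 13, 25, 18, 24 (positions 1,3,4,5,6,7,8,9,10,11,12,16); its 11 consecutive differences strictly alternate in sign, and length 12 is optimal.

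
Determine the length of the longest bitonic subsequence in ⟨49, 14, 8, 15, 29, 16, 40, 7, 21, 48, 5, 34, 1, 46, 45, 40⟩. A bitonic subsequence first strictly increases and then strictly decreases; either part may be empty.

8

One longest bitonic subsequence is 14, 15, 29, 40, 48, 46, 45, 40 (positions 2,4,5,7,10,14,15,16): it rises to 48 then falls. Length 8 is optimal.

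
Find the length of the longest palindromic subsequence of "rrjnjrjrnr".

One longest palindromic subsequence is rnrjrnr (positions 1,4,6,7,8,9,10); it reads the same forward and backward, and the interval DP gives dp[1][10] = 7.

7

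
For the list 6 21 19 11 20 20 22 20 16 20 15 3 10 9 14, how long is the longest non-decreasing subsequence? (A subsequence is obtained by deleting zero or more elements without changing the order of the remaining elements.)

Let dp[i] be the longest non-decreasing subsequence ending at position i. Then dp = [1, 2, 2, 2, 3, 4, 5, 5, 3, 6, 3, 1, 2, 2, 3].
The maximum is 6; one witness is 6, 19, 20, 20, 20, 20 at positions 1,3,5,6,8,10.

6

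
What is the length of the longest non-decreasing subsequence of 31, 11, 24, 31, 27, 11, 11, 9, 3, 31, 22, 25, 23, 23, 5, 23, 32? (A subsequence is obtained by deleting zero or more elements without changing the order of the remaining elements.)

Let dp[i] be the longest non-decreasing subsequence ending at position i. Then dp = [1, 1, 2, 3, 3, 2, 3, 1, 1, 4, 4, 5, 5, 6, 2, 7, 8].
The maximum is 8; one witness is 11, 11, 11, 22, 23, 23, 23, 32 at positions 2,6,7,11,13,14,16,17.

8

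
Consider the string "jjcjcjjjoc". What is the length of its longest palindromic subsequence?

Using dp[i][j] = 2 + dp[i+1][j−1] if the ends match, else max(dp[i+1][j], dp[i][j−1]):
dp[1][10] = 7. A witness is jjjcjjj at positions 1,2,4,5,6,7,8.

7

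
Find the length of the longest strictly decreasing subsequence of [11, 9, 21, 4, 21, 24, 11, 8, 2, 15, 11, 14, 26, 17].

4

Scanning left to right, the best length ending at each element is: 11→1, 9→2, 21→1, 4→3, 21→1, 24→1, 11→2, 8→3, 2→4, 15→2, 11→3, 14→3, 26→1, 17→2.
So the longest decreasing subsequence has length 4, e.g. 11, 9, 4, 2.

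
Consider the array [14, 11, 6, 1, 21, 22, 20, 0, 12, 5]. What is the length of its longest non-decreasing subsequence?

Scanning left to right, the best length ending at each element is: 14→1, 11→1, 6→1, 1→1, 21→2, 22→3, 20→2, 0→1, 12→2, 5→2.
So the longest non-decreasing subsequence has length 3, e.g. 14, 21, 22.

3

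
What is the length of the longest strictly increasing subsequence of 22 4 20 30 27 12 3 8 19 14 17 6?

4

Let dp[i] be the longest increasing subsequence ending at position i. Then dp = [1, 1, 2, 3, 3, 2, 1, 2, 3, 3, 4, 2].
The maximum is 4; one witness is 4, 12, 14, 17 at positions 2,6,10,11.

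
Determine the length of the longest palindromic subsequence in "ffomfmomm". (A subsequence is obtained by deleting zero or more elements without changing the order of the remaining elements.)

Using dp[i][j] = 2 + dp[i+1][j−1] if the ends match, else max(dp[i+1][j], dp[i][j−1]):
dp[1][9] = 5. A witness is mmomm at positions 4,6,7,8,9.

5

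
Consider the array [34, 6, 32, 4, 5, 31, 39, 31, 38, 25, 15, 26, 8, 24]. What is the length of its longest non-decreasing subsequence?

5

Let dp[i] be the longest non-decreasing subsequence ending at position i. Then dp = [1, 1, 2, 1, 2, 3, 4, 4, 5, 3, 3, 4, 3, 4].
The maximum is 5; one witness is 4, 5, 31, 31, 38 at positions 4,5,6,8,9.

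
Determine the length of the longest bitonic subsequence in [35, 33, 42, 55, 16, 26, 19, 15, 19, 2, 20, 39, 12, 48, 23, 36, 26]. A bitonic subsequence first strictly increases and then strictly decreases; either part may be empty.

7

Let inc[i] be the LIS ending at i and dec[i] the longest strictly decreasing subsequence starting at i. inc = [1, 1, 2, 3, 1, 2, 2, 1, 2, 1, 3, 4, 2, 5, 4, 5, 5], dec = [6, 5, 5, 5, 3, 4, 3, 2, 2, 1, 2, 3, 1, 3, 1, 2, 1].
max_i inc[i]+dec[i]−1 = 7, with one witness 35, 42, 55, 26, 19, 15, 12.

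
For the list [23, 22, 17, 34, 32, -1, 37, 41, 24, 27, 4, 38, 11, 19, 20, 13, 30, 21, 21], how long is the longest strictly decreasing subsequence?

5

Let dp[i] be the longest decreasing subsequence ending at position i. Then dp = [1, 2, 3, 1, 2, 4, 1, 1, 3, 3, 4, 2, 4, 4, 4, 5, 3, 4, 4].
The maximum is 5; one witness is 34, 32, 24, 19, 13 at positions 4,5,9,14,16.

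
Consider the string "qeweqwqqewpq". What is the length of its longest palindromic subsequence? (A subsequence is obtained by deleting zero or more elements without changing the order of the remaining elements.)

9

Using dp[i][j] = 2 + dp[i+1][j−1] if the ends match, else max(dp[i+1][j], dp[i][j−1]):
dp[1][12] = 9. A witness is qweqqqewq at positions 1,3,4,5,7,8,9,10,12.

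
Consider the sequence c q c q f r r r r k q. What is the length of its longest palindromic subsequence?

One longest palindromic subsequence is qrrrrq (positions 2,6,7,8,9,11); it reads the same forward and backward, and the interval DP gives dp[1][11] = 6.

6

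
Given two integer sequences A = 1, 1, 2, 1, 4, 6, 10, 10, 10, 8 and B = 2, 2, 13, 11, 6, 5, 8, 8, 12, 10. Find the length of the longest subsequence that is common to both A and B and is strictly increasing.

3

For each value that appears in both, track the longest common increasing run ending there.
The best achievable length is 3; one witness is 2, 6, 8 (A-positions 3,6,10, B-positions 1,5,7).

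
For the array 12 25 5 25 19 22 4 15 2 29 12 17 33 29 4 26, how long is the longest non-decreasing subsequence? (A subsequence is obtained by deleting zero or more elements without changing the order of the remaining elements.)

Let dp[i] be the longest non-decreasing subsequence ending at position i. Then dp = [1, 2, 1, 3, 2, 3, 1, 2, 1, 4, 2, 3, 5, 5, 2, 4].
The maximum is 5; one witness is 12, 25, 25, 29, 33 at positions 1,2,4,10,13.

5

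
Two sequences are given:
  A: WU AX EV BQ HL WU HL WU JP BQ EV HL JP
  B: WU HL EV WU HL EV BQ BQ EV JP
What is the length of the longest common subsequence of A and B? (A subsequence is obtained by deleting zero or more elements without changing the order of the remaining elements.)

7

A longest common subsequence is WU, EV, WU, HL, BQ, EV, JP (length 7); the LCS DP confirms no longer common subsequence exists.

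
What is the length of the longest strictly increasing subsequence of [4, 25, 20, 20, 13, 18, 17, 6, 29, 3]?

Scanning left to right, the best length ending at each element is: 4→1, 25→2, 20→2, 20→2, 13→2, 18→3, 17→3, 6→2, 29→4, 3→1.
So the longest increasing subsequence has length 4, e.g. 4, 13, 18, 29.

4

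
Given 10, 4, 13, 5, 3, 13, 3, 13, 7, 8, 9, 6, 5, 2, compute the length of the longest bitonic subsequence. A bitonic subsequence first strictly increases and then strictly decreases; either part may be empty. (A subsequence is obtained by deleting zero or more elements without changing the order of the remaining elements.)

8

Let inc[i] be the LIS ending at i and dec[i] the longest strictly decreasing subsequence starting at i. inc = [1, 1, 2, 2, 1, 3, 1, 3, 3, 4, 5, 3, 2, 1], dec = [5, 3, 5, 3, 2, 5, 2, 5, 4, 4, 4, 3, 2, 1].
max_i inc[i]+dec[i]−1 = 8, with one witness 4, 5, 7, 8, 9, 6, 5, 2.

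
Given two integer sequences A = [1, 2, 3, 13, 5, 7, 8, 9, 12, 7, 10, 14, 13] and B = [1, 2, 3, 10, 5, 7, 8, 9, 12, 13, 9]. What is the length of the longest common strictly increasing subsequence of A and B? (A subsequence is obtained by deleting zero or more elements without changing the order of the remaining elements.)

For each value that appears in both, track the longest common increasing run ending there.
The best achievable length is 9; one witness is 1, 2, 3, 5, 7, 8, 9, 12, 13 (A-positions 1,2,3,5,6,7,8,9,13, B-positions 1,2,3,5,6,7,8,9,10).

9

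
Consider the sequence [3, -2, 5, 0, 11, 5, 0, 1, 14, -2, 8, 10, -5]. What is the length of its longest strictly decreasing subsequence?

5

Let dp[i] be the longest decreasing subsequence ending at position i. Then dp = [1, 2, 1, 2, 1, 2, 3, 3, 1, 4, 2, 2, 5].
The maximum is 5; one witness is 11, 5, 0, -2, -5 at positions 5,6,7,10,13.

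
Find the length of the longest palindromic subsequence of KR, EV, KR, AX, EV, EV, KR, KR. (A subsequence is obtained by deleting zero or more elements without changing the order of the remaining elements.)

6

One longest palindromic subsequence is KR KR EV EV KR KR (positions 1,3,5,6,7,8); it reads the same forward and backward, and the interval DP gives dp[1][8] = 6.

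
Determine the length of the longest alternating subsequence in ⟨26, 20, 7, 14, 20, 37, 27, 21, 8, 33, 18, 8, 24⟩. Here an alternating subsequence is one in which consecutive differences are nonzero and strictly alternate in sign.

A longest alternating subsequence is 26, 20, 37, 27, 33, 18, 24 (positions 1,2,6,7,10,11,13); its 6 consecutive differences strictly alternate in sign, and length 7 is optimal.

7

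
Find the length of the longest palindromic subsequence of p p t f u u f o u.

Using dp[i][j] = 2 + dp[i+1][j−1] if the ends match, else max(dp[i+1][j], dp[i][j−1]):
dp[1][9] = 4. A witness is fuuf at positions 4,5,6,7.

4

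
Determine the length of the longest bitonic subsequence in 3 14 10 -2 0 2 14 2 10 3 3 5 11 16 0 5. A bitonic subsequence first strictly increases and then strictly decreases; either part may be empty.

8

Let inc[i] be the LIS ending at i and dec[i] the longest strictly decreasing subsequence starting at i. inc = [1, 2, 2, 1, 2, 3, 4, 3, 4, 4, 4, 5, 6, 7, 2, 5], dec = [3, 4, 3, 1, 1, 2, 4, 2, 3, 2, 2, 2, 2, 2, 1, 1].
max_i inc[i]+dec[i]−1 = 8, with one witness -2, 0, 2, 3, 5, 11, 16, 5.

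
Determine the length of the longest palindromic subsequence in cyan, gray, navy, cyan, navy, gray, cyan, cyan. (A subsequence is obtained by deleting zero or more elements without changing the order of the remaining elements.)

One longest palindromic subsequence is cyan gray navy cyan navy gray cyan (positions 1,2,3,4,5,6,8); it reads the same forward and backward, and the interval DP gives dp[1][8] = 7.

7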